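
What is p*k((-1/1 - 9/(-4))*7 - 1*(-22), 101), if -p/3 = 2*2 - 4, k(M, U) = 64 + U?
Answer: 0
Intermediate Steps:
p = 0 (p = -3*(2*2 - 4) = -3*(4 - 4) = -3*0 = 0)
p*k((-1/1 - 9/(-4))*7 - 1*(-22), 101) = 0*(64 + 101) = 0*165 = 0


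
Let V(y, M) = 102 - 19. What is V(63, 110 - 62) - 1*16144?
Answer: -16061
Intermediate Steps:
V(y, M) = 83
V(63, 110 - 62) - 1*16144 = 83 - 1*16144 = 83 - 16144 = -16061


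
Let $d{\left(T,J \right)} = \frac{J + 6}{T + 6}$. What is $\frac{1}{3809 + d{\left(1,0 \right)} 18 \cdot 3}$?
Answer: $\frac{7}{26987} \approx 0.00025938$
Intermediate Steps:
$d{\left(T,J \right)} = \frac{6 + J}{6 + T}$
$\frac{1}{3809 + d{\left(1,0 \right)} 18 \cdot 3} = \frac{1}{3809 + \frac{6 + 0}{6 + 1} \cdot 18 \cdot 3} = \frac{1}{3809 + \frac{1}{7} \cdot 6 \cdot 18 \cdot 3} = \frac{1}{3809 + \frac{6}{7} \cdot 18 \cdot 3} = \frac{1}{3809 + \frac{108}{7} \cdot 3} = \frac{1}{3809 + \frac{324}{7}} = \frac{1}{\frac{26987}{7}} = \frac{7}{26987}$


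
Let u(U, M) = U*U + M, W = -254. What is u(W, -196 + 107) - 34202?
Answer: 30225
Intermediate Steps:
u(U, M) = M + U**2 (u(U, M) = U**2 + M = M + U**2)
u(W, -196 + 107) - 34202 = ((-196 + 107) + (-254)**2) - 34202 = (-89 + 64516) - 34202 = 64427 - 34202 = 30225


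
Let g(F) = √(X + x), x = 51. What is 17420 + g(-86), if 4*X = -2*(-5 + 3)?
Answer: 17420 + 2*√13 ≈ 17427.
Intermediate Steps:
X = 1 (X = (-2*(-5 + 3))/4 = (-2*(-2))/4 = (¼)*4 = 1)
g(F) = 2*√13 (g(F) = √(1 + 51) = √52 = 2*√13)
17420 + g(-86) = 17420 + 2*√13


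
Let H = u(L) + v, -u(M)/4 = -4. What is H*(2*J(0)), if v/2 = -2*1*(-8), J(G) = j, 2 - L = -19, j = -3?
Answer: -288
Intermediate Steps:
L = 21 (L = 2 - 1*(-19) = 2 + 19 = 21)
J(G) = -3
u(M) = 16 (u(M) = -4*(-4) = 16)
v = 32 (v = 2*(-2*1*(-8)) = 2*(-2*(-8)) = 2*(-1*(-16)) = 2*16 = 32)
H = 48 (H = 16 + 32 = 48)
H*(2*J(0)) = 48*(2*(-3)) = 48*(-6) = -288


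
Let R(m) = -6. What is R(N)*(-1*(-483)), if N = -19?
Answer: -2898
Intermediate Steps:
R(N)*(-1*(-483)) = -(-6)*(-483) = -6*483 = -2898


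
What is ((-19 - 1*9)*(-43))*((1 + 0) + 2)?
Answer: 3612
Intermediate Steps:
((-19 - 1*9)*(-43))*((1 + 0) + 2) = ((-19 - 9)*(-43))*(1 + 2) = -28*(-43)*3 = 1204*3 = 3612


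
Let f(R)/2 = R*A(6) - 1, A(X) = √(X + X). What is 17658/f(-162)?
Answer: 8829/314927 - 2860596*√3/314927 ≈ -15.705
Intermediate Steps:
A(X) = √2*√X (A(X) = √(2*X) = √2*√X)
f(R) = -2 + 4*R*√3 (f(R) = 2*(R*(√2*√6) - 1) = 2*(R*(2*√3) - 1) = 2*(2*R*√3 - 1) = 2*(-1 + 2*R*√3) = -2 + 4*R*√3)
17658/f(-162) = 17658/(-2 + 4*(-162)*√3) = 17658/(-2 - 648*√3)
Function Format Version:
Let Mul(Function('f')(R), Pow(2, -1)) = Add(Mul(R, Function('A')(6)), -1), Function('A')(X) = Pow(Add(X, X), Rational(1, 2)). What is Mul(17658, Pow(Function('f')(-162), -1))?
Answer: Add(Rational(8829, 314927), Mul(Rational(-2860596, 314927), Pow(3, Rational(1, 2)))) ≈ -15.705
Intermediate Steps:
Function('A')(X) = Mul(Pow(2, Rational(1, 2)), Pow(X, Rational(1, 2))) (Function('A')(X) = Pow(Mul(2, X), Rational(1, 2)) = Mul(Pow(2, Rational(1, 2)), Pow(X, Rational(1, 2))))
Function('f')(R) = Add(-2, Mul(4, R, Pow(3, Rational(1, 2)))) (Function('f')(R) = Mul(2, Add(Mul(R, Mul(Pow(2, Rational(1, 2)), Pow(6, Rational(1, 2)))), -1)) = Mul(2, Add(Mul(R, Mul(2, Pow(3, Rational(1, 2)))), -1)) = Mul(2, Add(Mul(2, R, Pow(3, Rational(1, 2))), -1)) = Mul(2, Add(-1, Mul(2, R, Pow(3, Rational(1, 2))))) = Add(-2, Mul(4, R, Pow(3, Rational(1, 2)))))
Mul(17658, Pow(Function('f')(-162), -1)) = Mul(17658, Pow(Add(-2, Mul(4, -162, Pow(3, Rational(1, 2)))), -1)) = Mul(17658, Pow(Add(-2, Mul(-648, Pow(3, Rational(1, 2)))), -1))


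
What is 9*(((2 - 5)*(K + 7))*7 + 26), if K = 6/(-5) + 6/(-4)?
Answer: -5787/10 ≈ -578.70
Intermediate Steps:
K = -27/10 (K = 6*(-⅕) + 6*(-¼) = -6/5 - 3/2 = -27/10 ≈ -2.7000)
9*(((2 - 5)*(K + 7))*7 + 26) = 9*(((2 - 5)*(-27/10 + 7))*7 + 26) = 9*(-3*43/10*7 + 26) = 9*(-129/10*7 + 26) = 9*(-903/10 + 26) = 9*(-643/10) = -5787/10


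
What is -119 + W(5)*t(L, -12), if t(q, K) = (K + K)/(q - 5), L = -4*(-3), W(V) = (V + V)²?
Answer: -3233/7 ≈ -461.86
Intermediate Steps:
W(V) = 4*V² (W(V) = (2*V)² = 4*V²)
L = 12
t(q, K) = 2*K/(-5 + q) (t(q, K) = (2*K)/(-5 + q) = 2*K/(-5 + q))
-119 + W(5)*t(L, -12) = -119 + (4*5²)*(2*(-12)/(-5 + 12)) = -119 + (4*25)*(2*(-12)/7) = -119 + 100*(2*(-12)*(⅐)) = -119 + 100*(-24/7) = -119 - 2400/7 = -3233/7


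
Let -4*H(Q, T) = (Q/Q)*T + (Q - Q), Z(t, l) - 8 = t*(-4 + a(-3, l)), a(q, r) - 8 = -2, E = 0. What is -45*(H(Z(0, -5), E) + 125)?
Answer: -5625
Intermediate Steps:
a(q, r) = 6 (a(q, r) = 8 - 2 = 6)
Z(t, l) = 8 + 2*t (Z(t, l) = 8 + t*(-4 + 6) = 8 + t*2 = 8 + 2*t)
H(Q, T) = -T/4 (H(Q, T) = -((Q/Q)*T + (Q - Q))/4 = -(1*T + 0)/4 = -(T + 0)/4 = -T/4)
-45*(H(Z(0, -5), E) + 125) = -45*(-¼*0 + 125) = -45*(0 + 125) = -45*125 = -5625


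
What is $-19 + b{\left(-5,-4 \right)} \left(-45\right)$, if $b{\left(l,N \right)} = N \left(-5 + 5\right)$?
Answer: $-19$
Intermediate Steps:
$b{\left(l,N \right)} = 0$ ($b{\left(l,N \right)} = N 0 = 0$)
$-19 + b{\left(-5,-4 \right)} \left(-45\right) = -19 + 0 \left(-45\right) = -19 + 0 = -19$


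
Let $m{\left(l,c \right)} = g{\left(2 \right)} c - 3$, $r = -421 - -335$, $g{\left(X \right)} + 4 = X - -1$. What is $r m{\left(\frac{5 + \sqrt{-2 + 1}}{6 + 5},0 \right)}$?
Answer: $258$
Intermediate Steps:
$g{\left(X \right)} = -3 + X$ ($g{\left(X \right)} = -4 + \left(X - -1\right) = -4 + \left(X + 1\right) = -4 + \left(1 + X\right) = -3 + X$)
$r = -86$ ($r = -421 + 335 = -86$)
$m{\left(l,c \right)} = -3 - c$ ($m{\left(l,c \right)} = \left(-3 + 2\right) c - 3 = - c - 3 = -3 - c$)
$r m{\left(\frac{5 + \sqrt{-2 + 1}}{6 + 5},0 \right)} = - 86 \left(-3 - 0\right) = - 86 \left(-3 + 0\right) = \left(-86\right) \left(-3\right) = 258$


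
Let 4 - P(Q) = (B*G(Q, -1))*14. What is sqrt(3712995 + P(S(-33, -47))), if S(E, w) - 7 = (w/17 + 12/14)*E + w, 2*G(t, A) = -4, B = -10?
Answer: sqrt(3712719) ≈ 1926.8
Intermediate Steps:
G(t, A) = -2 (G(t, A) = (1/2)*(-4) = -2)
S(E, w) = 7 + w + E*(6/7 + w/17) (S(E, w) = 7 + ((w/17 + 12/14)*E + w) = 7 + ((w*(1/17) + 12*(1/14))*E + w) = 7 + ((w/17 + 6/7)*E + w) = 7 + ((6/7 + w/17)*E + w) = 7 + (E*(6/7 + w/17) + w) = 7 + (w + E*(6/7 + w/17)) = 7 + w + E*(6/7 + w/17))
P(Q) = -276 (P(Q) = 4 - (-10*(-2))*14 = 4 - 20*14 = 4 - 1*280 = 4 - 280 = -276)
sqrt(3712995 + P(S(-33, -47))) = sqrt(3712995 - 276) = sqrt(3712719)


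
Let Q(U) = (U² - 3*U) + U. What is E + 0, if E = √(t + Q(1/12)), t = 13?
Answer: 43/12 ≈ 3.5833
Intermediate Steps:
Q(U) = U² - 2*U
E = 43/12 (E = √(13 + (-2 + 1/12)/12) = √(13 + (1/12)*(-23/12)) = √(13 - 23/144) = √(1849/144) = 43/12 ≈ 3.5833)
E + 0 = 43/12 + 0 = 43/12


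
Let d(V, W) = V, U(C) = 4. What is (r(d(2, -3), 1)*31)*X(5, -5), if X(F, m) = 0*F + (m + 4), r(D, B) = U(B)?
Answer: -124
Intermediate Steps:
r(D, B) = 4
X(F, m) = 4 + m (X(F, m) = 0 + (4 + m) = 4 + m)
(r(d(2, -3), 1)*31)*X(5, -5) = (4*31)*(4 - 5) = 124*(-1) = -124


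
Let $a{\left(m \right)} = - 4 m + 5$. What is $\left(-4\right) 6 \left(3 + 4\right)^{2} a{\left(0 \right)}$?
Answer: $-5880$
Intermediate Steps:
$a{\left(m \right)} = 5 - 4 m$
$\left(-4\right) 6 \left(3 + 4\right)^{2} a{\left(0 \right)} = \left(-4\right) 6 \left(3 + 4\right)^{2} \left(5 - 0\right) = - 24 \cdot 7^{2} \left(5 + 0\right) = \left(-24\right) 49 \cdot 5 = \left(-1176\right) 5 = -5880$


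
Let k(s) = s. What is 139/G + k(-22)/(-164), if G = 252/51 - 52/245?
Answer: 23844663/807536 ≈ 29.528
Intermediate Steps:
G = 19696/4165 (G = 252*(1/51) - 52*1/245 = 84/17 - 52/245 = 19696/4165 ≈ 4.7289)
139/G + k(-22)/(-164) = 139/(19696/4165) - 22/(-164) = 139*(4165/19696) - 22*(-1/164) = 578935/19696 + 11/82 = 23844663/807536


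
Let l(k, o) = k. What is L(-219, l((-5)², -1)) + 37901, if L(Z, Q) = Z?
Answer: 37682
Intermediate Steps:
L(-219, l((-5)², -1)) + 37901 = -219 + 37901 = 37682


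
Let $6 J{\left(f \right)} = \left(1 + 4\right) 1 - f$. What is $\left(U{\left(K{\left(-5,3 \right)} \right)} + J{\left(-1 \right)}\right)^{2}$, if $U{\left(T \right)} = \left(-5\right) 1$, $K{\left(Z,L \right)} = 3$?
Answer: $16$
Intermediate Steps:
$U{\left(T \right)} = -5$
$J{\left(f \right)} = \frac{5}{6} - \frac{f}{6}$ ($J{\left(f \right)} = \frac{\left(1 + 4\right) 1 - f}{6} = \frac{5 \cdot 1 - f}{6} = \frac{5 - f}{6} = \frac{5}{6} - \frac{f}{6}$)
$\left(U{\left(K{\left(-5,3 \right)} \right)} + J{\left(-1 \right)}\right)^{2} = \left(-5 + \left(\frac{5}{6} - - \frac{1}{6}\right)\right)^{2} = \left(-5 + \left(\frac{5}{6} + \frac{1}{6}\right)\right)^{2} = \left(-5 + 1\right)^{2} = \left(-4\right)^{2} = 16$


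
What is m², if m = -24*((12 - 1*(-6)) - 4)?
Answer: 112896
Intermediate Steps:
m = -336 (m = -24*((12 + 6) - 4) = -24*(18 - 4) = -24*14 = -336)
m² = (-336)² = 112896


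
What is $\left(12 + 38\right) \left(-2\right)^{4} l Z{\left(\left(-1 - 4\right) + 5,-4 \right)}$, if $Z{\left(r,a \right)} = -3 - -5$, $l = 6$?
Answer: $9600$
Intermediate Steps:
$Z{\left(r,a \right)} = 2$ ($Z{\left(r,a \right)} = -3 + 5 = 2$)
$\left(12 + 38\right) \left(-2\right)^{4} l Z{\left(\left(-1 - 4\right) + 5,-4 \right)} = \left(12 + 38\right) \left(-2\right)^{4} \cdot 6 \cdot 2 = 50 \cdot 16 \cdot 6 \cdot 2 = 50 \cdot 96 \cdot 2 = 50 \cdot 192 = 9600$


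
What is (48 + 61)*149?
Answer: 16241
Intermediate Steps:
(48 + 61)*149 = 109*149 = 16241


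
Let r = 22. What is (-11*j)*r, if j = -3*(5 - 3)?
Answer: 1452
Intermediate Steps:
j = -6 (j = -3*2 = -6)
(-11*j)*r = -11*(-6)*22 = 66*22 = 1452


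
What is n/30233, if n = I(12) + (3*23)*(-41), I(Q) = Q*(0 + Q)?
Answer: -2685/30233 ≈ -0.088810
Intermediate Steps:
I(Q) = Q**2 (I(Q) = Q*Q = Q**2)
n = -2685 (n = 12**2 + (3*23)*(-41) = 144 + 69*(-41) = 144 - 2829 = -2685)
n/30233 = -2685/30233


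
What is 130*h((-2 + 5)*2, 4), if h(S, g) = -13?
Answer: -1690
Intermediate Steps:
130*h((-2 + 5)*2, 4) = 130*(-13) = -1690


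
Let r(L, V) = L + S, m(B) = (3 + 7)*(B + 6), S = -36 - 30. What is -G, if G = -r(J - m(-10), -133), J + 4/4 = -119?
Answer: -146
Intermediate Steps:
S = -66
m(B) = 60 + 10*B (m(B) = 10*(6 + B) = 60 + 10*B)
J = -120 (J = -1 - 119 = -120)
r(L, V) = -66 + L (r(L, V) = L - 66 = -66 + L)
G = 146 (G = -(-66 + (-120 - (60 + 10*(-10)))) = -(-66 + (-120 - (60 - 100))) = -(-66 + (-120 - 1*(-40))) = -(-66 + (-120 + 40)) = -(-66 - 80) = -1*(-146) = 146)
-G = -1*146 = -146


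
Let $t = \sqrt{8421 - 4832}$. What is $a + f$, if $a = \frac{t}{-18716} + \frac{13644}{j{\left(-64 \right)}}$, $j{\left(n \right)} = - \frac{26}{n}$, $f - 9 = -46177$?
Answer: $- \frac{163576}{13} - \frac{\sqrt{3589}}{18716} \approx -12583.0$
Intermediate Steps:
$f = -46168$ ($f = 9 - 46177 = -46168$)
$t = \sqrt{3589}$ ($t = \sqrt{8421 - 4832} = \sqrt{3589} \approx 59.908$)
$a = \frac{436608}{13} - \frac{\sqrt{3589}}{18716}$ ($a = \frac{\sqrt{3589}}{-18716} + \frac{13644}{\left(-26\right) \frac{1}{-64}} = \sqrt{3589} \left(- \frac{1}{18716}\right) + \frac{13644}{\left(-26\right) \left(- \frac{1}{64}\right)} = - \frac{\sqrt{3589}}{18716} + \frac{13644}{\frac{13}{32}} = - \frac{\sqrt{3589}}{18716} + 13644 \cdot \frac{32}{13} = - \frac{\sqrt{3589}}{18716} + \frac{436608}{13} = \frac{436608}{13} - \frac{\sqrt{3589}}{18716} \approx 33585.0$)
$a + f = \left(\frac{436608}{13} - \frac{\sqrt{3589}}{18716}\right) - 46168 = - \frac{163576}{13} - \frac{\sqrt{3589}}{18716}$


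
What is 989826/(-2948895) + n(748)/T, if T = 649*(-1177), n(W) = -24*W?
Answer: -21307963426/68260038495 ≈ -0.31216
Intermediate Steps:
T = -763873
989826/(-2948895) + n(748)/T = 989826/(-2948895) - 24*748/(-763873) = 989826*(-1/2948895) - 17952*(-1/763873) = -329942/982965 + 1632/69443 = -21307963426/68260038495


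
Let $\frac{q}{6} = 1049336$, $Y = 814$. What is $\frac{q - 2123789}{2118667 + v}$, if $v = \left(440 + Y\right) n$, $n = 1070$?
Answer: $\frac{4172227}{3460447} \approx 1.2057$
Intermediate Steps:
$q = 6296016$ ($q = 6 \cdot 1049336 = 6296016$)
$v = 1341780$ ($v = \left(440 + 814\right) 1070 = 1254 \cdot 1070 = 1341780$)
$\frac{q - 2123789}{2118667 + v} = \frac{6296016 - 2123789}{2118667 + 1341780} = \frac{4172227}{3460447}$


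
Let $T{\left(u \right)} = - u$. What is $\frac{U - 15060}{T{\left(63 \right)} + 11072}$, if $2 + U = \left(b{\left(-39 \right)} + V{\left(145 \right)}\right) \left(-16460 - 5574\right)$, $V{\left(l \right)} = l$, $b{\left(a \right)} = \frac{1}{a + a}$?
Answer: $- \frac{125178671}{429351} \approx -291.55$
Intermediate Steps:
$b{\left(a \right)} = \frac{1}{2 a}$
$U = - \frac{124591331}{39}$ ($U = -2 + \left(\frac{1}{2 \left(-39\right)} + 145\right) \left(-16460 - 5574\right) = -2 + \left(\frac{1}{2} \left(- \frac{1}{39}\right) + 145\right) \left(-22034\right) = -2 + \left(- \frac{1}{78} + 145\right) \left(-22034\right) = -2 + \frac{11309}{78} \left(-22034\right) = -2 - \frac{124591253}{39} = - \frac{124591331}{39} \approx -3.1946 \cdot 10^{6}$)
$\frac{U - 15060}{T{\left(63 \right)} + 11072} = \frac{- \frac{124591331}{39} - 15060}{\left(-1\right) 63 + 11072} = - \frac{125178671}{39 \left(-63 + 11072\right)} = - \frac{125178671}{39 \cdot 11009} = \left(- \frac{125178671}{39}\right) \frac{1}{11009} = - \frac{125178671}{429351}$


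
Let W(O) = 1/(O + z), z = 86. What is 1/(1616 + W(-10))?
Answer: 76/122817 ≈ 0.00061881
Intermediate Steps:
W(O) = 1/(86 + O) (W(O) = 1/(O + 86) = 1/(86 + O))
1/(1616 + W(-10)) = 1/(1616 + 1/(86 - 10)) = 1/(1616 + 1/76) = 1/(122817/76) = 76/122817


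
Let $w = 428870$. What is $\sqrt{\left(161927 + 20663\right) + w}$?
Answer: $6 \sqrt{16985} \approx 781.96$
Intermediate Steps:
$\sqrt{\left(161927 + 20663\right) + w} = \sqrt{\left(161927 + 20663\right) + 428870} = \sqrt{182590 + 428870} = \sqrt{611460} = 6 \sqrt{16985}$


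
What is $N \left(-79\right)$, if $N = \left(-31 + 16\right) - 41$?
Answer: $4424$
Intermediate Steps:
$N = -56$ ($N = -15 - 41 = -56$)
$N \left(-79\right) = \left(-56\right) \left(-79\right) = 4424$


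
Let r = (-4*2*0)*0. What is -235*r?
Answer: 0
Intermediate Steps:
r = 0 (r = -8*0*0 = 0*0 = 0)
-235*r = -235*0 = 0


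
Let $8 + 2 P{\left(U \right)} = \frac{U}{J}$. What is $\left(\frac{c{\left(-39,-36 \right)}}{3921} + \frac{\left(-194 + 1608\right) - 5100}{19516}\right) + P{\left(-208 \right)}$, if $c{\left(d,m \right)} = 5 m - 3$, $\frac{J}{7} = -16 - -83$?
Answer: $- \frac{544106779}{122071186} \approx -4.4573$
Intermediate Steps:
$J = 469$ ($J = 7 \left(-16 - -83\right) = 7 \left(-16 + 83\right) = 7 \cdot 67 = 469$)
$c{\left(d,m \right)} = -3 + 5 m$
$P{\left(U \right)} = -4 + \frac{U}{938}$ ($P{\left(U \right)} = -4 + \frac{U \frac{1}{469}}{2} = -4 + \frac{\frac{1}{469} U}{2} = -4 + \frac{U}{938}$)
$\left(\frac{c{\left(-39,-36 \right)}}{3921} + \frac{\left(-194 + 1608\right) - 5100}{19516}\right) + P{\left(-208 \right)} = \left(\frac{-3 + 5 \left(-36\right)}{3921} + \frac{\left(-194 + 1608\right) - 5100}{19516}\right) + \left(-4 + \frac{1}{938} \left(-208\right)\right) = \left(\left(-3 - 180\right) \frac{1}{3921} + \left(1414 - 5100\right) \frac{1}{19516}\right) - \frac{1980}{469} = \left(\left(-183\right) \frac{1}{3921} - \frac{1843}{9758}\right) - \frac{1980}{469} = \left(- \frac{61}{1307} - \frac{1843}{9758}\right) - \frac{1980}{469} = - \frac{3004039}{12753706} - \frac{1980}{469} = - \frac{544106779}{122071186}$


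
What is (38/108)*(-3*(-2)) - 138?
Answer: -1223/9 ≈ -135.89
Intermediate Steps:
(38/108)*(-3*(-2)) - 138 = (38*(1/108))*6 - 138 = (19/54)*6 - 138 = 19/9 - 138 = -1223/9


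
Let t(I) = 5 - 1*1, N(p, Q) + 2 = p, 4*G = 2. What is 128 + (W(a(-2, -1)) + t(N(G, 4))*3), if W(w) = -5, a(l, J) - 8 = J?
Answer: 135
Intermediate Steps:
G = ½ (G = (¼)*2 = ½ ≈ 0.50000)
N(p, Q) = -2 + p
a(l, J) = 8 + J
t(I) = 4 (t(I) = 5 - 1 = 4)
128 + (W(a(-2, -1)) + t(N(G, 4))*3) = 128 + (-5 + 4*3) = 128 + (-5 + 12) = 128 + 7 = 135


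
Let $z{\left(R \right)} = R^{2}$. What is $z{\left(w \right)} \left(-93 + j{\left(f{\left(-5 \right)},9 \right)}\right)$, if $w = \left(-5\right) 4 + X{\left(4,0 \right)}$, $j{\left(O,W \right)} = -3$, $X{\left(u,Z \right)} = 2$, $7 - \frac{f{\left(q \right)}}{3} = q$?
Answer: $-31104$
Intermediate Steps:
$f{\left(q \right)} = 21 - 3 q$
$w = -18$ ($w = \left(-5\right) 4 + 2 = -20 + 2 = -18$)
$z{\left(w \right)} \left(-93 + j{\left(f{\left(-5 \right)},9 \right)}\right) = \left(-18\right)^{2} \left(-93 - 3\right) = 324 \left(-96\right) = -31104$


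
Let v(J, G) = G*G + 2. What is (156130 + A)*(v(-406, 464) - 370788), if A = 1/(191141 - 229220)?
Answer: -308143565362270/12693 ≈ -2.4277e+10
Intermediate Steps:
v(J, G) = 2 + G**2 (v(J, G) = G**2 + 2 = 2 + G**2)
A = -1/38079 (A = 1/(-38079) = -1/38079 ≈ -2.6261e-5)
(156130 + A)*(v(-406, 464) - 370788) = (156130 - 1/38079)*((2 + 464**2) - 370788) = 5945274269*((2 + 215296) - 370788)/38079 = 5945274269*(215298 - 370788)/38079 = (5945274269/38079)*(-155490) = -308143565362270/12693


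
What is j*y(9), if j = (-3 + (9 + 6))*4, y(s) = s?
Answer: 432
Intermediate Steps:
j = 48 (j = (-3 + 15)*4 = 12*4 = 48)
j*y(9) = 48*9 = 432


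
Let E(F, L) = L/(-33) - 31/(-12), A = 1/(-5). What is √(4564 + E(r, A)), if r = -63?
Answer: √497301585/330 ≈ 67.577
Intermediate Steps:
A = -⅕ ≈ -0.20000
E(F, L) = 31/12 - L/33 (E(F, L) = L*(-1/33) - 31*(-1/12) = -L/33 + 31/12 = 31/12 - L/33)
√(4564 + E(r, A)) = √(4564 + (31/12 - 1/33*(-⅕))) = √(4564 + (31/12 + 1/165)) = √(4564 + 1709/660) = √(3013949/660) = √497301585/330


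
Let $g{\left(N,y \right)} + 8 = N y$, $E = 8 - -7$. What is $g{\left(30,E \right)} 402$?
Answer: $177684$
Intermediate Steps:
$E = 15$ ($E = 8 + 7 = 15$)
$g{\left(N,y \right)} = -8 + N y$
$g{\left(30,E \right)} 402 = \left(-8 + 30 \cdot 15\right) 402 = \left(-8 + 450\right) 402 = 442 \cdot 402 = 177684$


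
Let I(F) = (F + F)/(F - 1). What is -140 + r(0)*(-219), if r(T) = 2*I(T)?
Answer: -140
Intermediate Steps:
I(F) = 2*F/(-1 + F) (I(F) = (2*F)/(-1 + F) = 2*F/(-1 + F))
r(T) = 4*T/(-1 + T) (r(T) = 2*(2*T/(-1 + T)) = 4*T/(-1 + T))
-140 + r(0)*(-219) = -140 + (4*0/(-1 + 0))*(-219) = -140 + (4*0/(-1))*(-219) = -140 + (4*0*(-1))*(-219) = -140 + 0*(-219) = -140 + 0 = -140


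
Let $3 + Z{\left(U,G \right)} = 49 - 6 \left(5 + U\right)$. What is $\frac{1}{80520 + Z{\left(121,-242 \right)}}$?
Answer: $\frac{1}{79810} \approx 1.253 \cdot 10^{-5}$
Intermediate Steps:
$Z{\left(U,G \right)} = 16 - 6 U$ ($Z{\left(U,G \right)} = -3 - \left(-49 + 6 \left(5 + U\right)\right) = -3 + \left(49 - \left(30 + 6 U\right)\right) = -3 - \left(-19 + 6 U\right) = 16 - 6 U$)
$\frac{1}{80520 + Z{\left(121,-242 \right)}} = \frac{1}{80520 + \left(16 - 726\right)} = \frac{1}{80520 - 710} = \frac{1}{79810}$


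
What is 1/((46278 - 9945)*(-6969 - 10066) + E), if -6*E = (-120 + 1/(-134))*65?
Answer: -804/497620809355 ≈ -1.6157e-9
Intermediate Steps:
E = 1045265/804 (E = -(-120 + 1/(-134))*65/6 = -(-120 - 1/134)*65/6 = -(-16081)*65/804 = -⅙*(-1045265/134) = 1045265/804 ≈ 1300.1)
1/((46278 - 9945)*(-6969 - 10066) + E) = 1/((46278 - 9945)*(-6969 - 10066) + 1045265/804) = 1/(36333*(-17035) + 1045265/804) = 1/(-618932655 + 1045265/804) = 1/(-497620809355/804) = -804/497620809355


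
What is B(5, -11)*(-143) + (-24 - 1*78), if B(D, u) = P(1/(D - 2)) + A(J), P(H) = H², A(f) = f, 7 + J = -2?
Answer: 10522/9 ≈ 1169.1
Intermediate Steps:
J = -9 (J = -7 - 2 = -9)
B(D, u) = -9 + (-2 + D)⁻² (B(D, u) = (1/(D - 2))² - 9 = (1/(-2 + D))² - 9 = (-2 + D)⁻² - 9 = -9 + (-2 + D)⁻²)
B(5, -11)*(-143) + (-24 - 1*78) = (-9 + (-2 + 5)⁻²)*(-143) + (-24 - 1*78) = (-9 + 3⁻²)*(-143) + (-24 - 78) = (-9 + ⅑)*(-143) - 102 = -80/9*(-143) - 102 = 11440/9 - 102 = 10522/9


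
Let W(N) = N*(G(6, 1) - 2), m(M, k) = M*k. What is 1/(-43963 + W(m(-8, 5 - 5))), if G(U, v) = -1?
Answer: -1/43963 ≈ -2.2746e-5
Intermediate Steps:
W(N) = -3*N (W(N) = N*(-1 - 2) = N*(-3) = -3*N)
1/(-43963 + W(m(-8, 5 - 5))) = 1/(-43963 - (-24)*(5 - 5)) = 1/(-43963 - (-24)*0) = 1/(-43963 - 3*0) = 1/(-43963 + 0) = 1/(-43963) = -1/43963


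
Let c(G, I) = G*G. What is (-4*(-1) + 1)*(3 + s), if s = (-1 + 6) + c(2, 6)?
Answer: 60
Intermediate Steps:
c(G, I) = G**2
s = 9 (s = (-1 + 6) + 2**2 = 5 + 4 = 9)
(-4*(-1) + 1)*(3 + s) = (-4*(-1) + 1)*(3 + 9) = (4 + 1)*12 = 5*12 = 60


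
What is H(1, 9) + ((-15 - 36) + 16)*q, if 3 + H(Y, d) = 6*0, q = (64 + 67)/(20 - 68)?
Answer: 4441/48 ≈ 92.521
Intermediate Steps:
q = -131/48 (q = 131/(-48) = 131*(-1/48) = -131/48 ≈ -2.7292)
H(Y, d) = -3 (H(Y, d) = -3 + 6*0 = -3 + 0 = -3)
H(1, 9) + ((-15 - 36) + 16)*q = -3 + ((-15 - 36) + 16)*(-131/48) = -3 + (-51 + 16)*(-131/48) = -3 - 35*(-131/48) = -3 + 4585/48 = 4441/48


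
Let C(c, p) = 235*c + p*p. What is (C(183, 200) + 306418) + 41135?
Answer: 430558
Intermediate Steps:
C(c, p) = p² + 235*c (C(c, p) = 235*c + p² = p² + 235*c)
(C(183, 200) + 306418) + 41135 = ((200² + 235*183) + 306418) + 41135 = ((40000 + 43005) + 306418) + 41135 = (83005 + 306418) + 41135 = 389423 + 41135 = 430558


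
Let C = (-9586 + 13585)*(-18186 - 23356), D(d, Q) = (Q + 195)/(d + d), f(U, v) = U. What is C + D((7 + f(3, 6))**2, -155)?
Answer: -830632289/5 ≈ -1.6613e+8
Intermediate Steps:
D(d, Q) = (195 + Q)/(2*d) (D(d, Q) = (195 + Q)/((2*d)) = (195 + Q)*(1/(2*d)) = (195 + Q)/(2*d))
C = -166126458 (C = 3999*(-41542) = -166126458)
C + D((7 + f(3, 6))**2, -155) = -166126458 + (195 - 155)/(2*((7 + 3)**2)) = -166126458 + (1/2)*40/10**2 = -166126458 + (1/2)*40/100 = -166126458 + (1/2)*(1/100)*40 = -166126458 + 1/5 = -830632289/5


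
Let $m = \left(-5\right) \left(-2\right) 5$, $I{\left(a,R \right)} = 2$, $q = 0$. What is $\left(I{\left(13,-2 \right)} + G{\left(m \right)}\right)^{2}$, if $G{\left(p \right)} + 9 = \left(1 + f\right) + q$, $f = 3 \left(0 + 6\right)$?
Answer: $144$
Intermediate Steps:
$f = 18$ ($f = 3 \cdot 6 = 18$)
$m = 50$ ($m = 10 \cdot 5 = 50$)
$G{\left(p \right)} = 10$ ($G{\left(p \right)} = -9 + \left(\left(1 + 18\right) + 0\right) = -9 + \left(19 + 0\right) = -9 + 19 = 10$)
$\left(I{\left(13,-2 \right)} + G{\left(m \right)}\right)^{2} = \left(2 + 10\right)^{2} = 12^{2} = 144$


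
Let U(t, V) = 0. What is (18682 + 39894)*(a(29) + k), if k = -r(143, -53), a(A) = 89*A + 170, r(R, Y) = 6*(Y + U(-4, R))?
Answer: 179769744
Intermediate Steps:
r(R, Y) = 6*Y (r(R, Y) = 6*(Y + 0) = 6*Y)
a(A) = 170 + 89*A
k = 318 (k = -6*(-53) = -1*(-318) = 318)
(18682 + 39894)*(a(29) + k) = (18682 + 39894)*((170 + 89*29) + 318) = 58576*((170 + 2581) + 318) = 58576*(2751 + 318) = 58576*3069 = 179769744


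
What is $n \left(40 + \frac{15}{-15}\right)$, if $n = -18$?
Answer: $-702$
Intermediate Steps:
$n \left(40 + \frac{15}{-15}\right) = - 18 \left(40 + \frac{15}{-15}\right) = - 18 \left(40 + 15 \left(- \frac{1}{15}\right)\right) = - 18 \left(40 - 1\right) = \left(-18\right) 39 = -702$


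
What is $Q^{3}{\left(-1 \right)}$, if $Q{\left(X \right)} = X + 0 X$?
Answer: $-1$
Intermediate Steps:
$Q{\left(X \right)} = X$ ($Q{\left(X \right)} = X + 0 = X$)
$Q^{3}{\left(-1 \right)} = \left(-1\right)^{3} = -1$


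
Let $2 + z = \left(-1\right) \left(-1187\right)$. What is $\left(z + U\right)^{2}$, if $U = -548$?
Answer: $405769$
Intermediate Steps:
$z = 1185$ ($z = -2 - -1187 = -2 + 1187 = 1185$)
$\left(z + U\right)^{2} = \left(1185 - 548\right)^{2} = 637^{2} = 405769$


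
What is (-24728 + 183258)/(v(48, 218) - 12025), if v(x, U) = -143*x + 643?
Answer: -79265/9123 ≈ -8.6885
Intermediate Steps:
v(x, U) = 643 - 143*x
(-24728 + 183258)/(v(48, 218) - 12025) = (-24728 + 183258)/((643 - 143*48) - 12025) = 158530/((643 - 6864) - 12025) = 158530/(-6221 - 12025) = 158530/(-18246) = 158530*(-1/18246) = -79265/9123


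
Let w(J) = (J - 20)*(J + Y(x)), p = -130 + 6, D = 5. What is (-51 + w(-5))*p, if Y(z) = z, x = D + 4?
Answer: 18724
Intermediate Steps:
x = 9 (x = 5 + 4 = 9)
p = -124
w(J) = (-20 + J)*(9 + J) (w(J) = (J - 20)*(J + 9) = (-20 + J)*(9 + J))
(-51 + w(-5))*p = (-51 + (-180 + (-5)**2 - 11*(-5)))*(-124) = (-51 + (-180 + 25 + 55))*(-124) = (-51 - 100)*(-124) = -151*(-124) = 18724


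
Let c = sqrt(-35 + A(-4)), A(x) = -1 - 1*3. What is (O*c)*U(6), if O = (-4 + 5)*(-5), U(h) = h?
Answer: -30*I*sqrt(39) ≈ -187.35*I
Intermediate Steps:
A(x) = -4 (A(x) = -1 - 3 = -4)
O = -5 (O = 1*(-5) = -5)
c = I*sqrt(39) (c = sqrt(-35 - 4) = sqrt(-39) = I*sqrt(39) ≈ 6.245*I)
(O*c)*U(6) = -5*I*sqrt(39)*6 = -30*I*sqrt(39)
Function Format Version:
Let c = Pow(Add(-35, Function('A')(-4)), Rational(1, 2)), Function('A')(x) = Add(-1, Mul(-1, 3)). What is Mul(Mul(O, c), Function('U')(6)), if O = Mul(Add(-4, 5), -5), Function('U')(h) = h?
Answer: Mul(-30, I, Pow(39, Rational(1, 2))) ≈ Mul(-187.35, I)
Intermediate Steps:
Function('A')(x) = -4 (Function('A')(x) = Add(-1, -3) = -4)
O = -5 (O = Mul(1, -5) = -5)
c = Mul(I, Pow(39, Rational(1, 2))) (c = Pow(Add(-35, -4), Rational(1, 2)) = Pow(-39, Rational(1, 2)) = Mul(I, Pow(39, Rational(1, 2))) ≈ Mul(6.2450, I))
Mul(Mul(O, c), Function('U')(6)) = Mul(Mul(-5, Mul(I, Pow(39, Rational(1, 2)))), 6) = Mul(Mul(-5, I, Pow(39, Rational(1, 2))), 6) = Mul(-30, I, Pow(39, Rational(1, 2)))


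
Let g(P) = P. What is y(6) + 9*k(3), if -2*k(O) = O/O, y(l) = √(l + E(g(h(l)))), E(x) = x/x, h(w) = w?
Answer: -9/2 + √7 ≈ -1.8542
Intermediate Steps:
E(x) = 1
y(l) = √(1 + l) (y(l) = √(l + 1) = √(1 + l))
k(O) = -½ (k(O) = -O/(2*O) = -½*1 = -½)
y(6) + 9*k(3) = √(1 + 6) + 9*(-½) = √7 - 9/2 = -9/2 + √7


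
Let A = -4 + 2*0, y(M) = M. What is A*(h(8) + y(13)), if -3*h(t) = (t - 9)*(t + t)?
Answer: -220/3 ≈ -73.333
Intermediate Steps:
h(t) = -2*t*(-9 + t)/3 (h(t) = -(t - 9)*(t + t)/3 = -(-9 + t)*2*t/3 = -2*t*(-9 + t)/3)
A = -4 (A = -4 + 0 = -4)
A*(h(8) + y(13)) = -4*((2/3)*8*(9 - 1*8) + 13) = -4*((2/3)*8*(9 - 8) + 13) = -4*((2/3)*8*1 + 13) = -4*(16/3 + 13) = -4*55/3 = -220/3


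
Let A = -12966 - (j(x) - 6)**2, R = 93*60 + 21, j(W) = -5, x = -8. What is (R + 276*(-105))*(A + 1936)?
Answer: 260699229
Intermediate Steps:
R = 5601 (R = 5580 + 21 = 5601)
A = -13087 (A = -12966 - (-5 - 6)**2 = -12966 - 1*(-11)**2 = -12966 - 1*121 = -12966 - 121 = -13087)
(R + 276*(-105))*(A + 1936) = (5601 + 276*(-105))*(-13087 + 1936) = (5601 - 28980)*(-11151) = -23379*(-11151) = 260699229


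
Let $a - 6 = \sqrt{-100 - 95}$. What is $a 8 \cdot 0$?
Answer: $0$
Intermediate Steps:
$a = 6 + i \sqrt{195}$ ($a = 6 + \sqrt{-100 - 95} = 6 + \sqrt{-195} = 6 + i \sqrt{195} \approx 6.0 + 13.964 i$)
$a 8 \cdot 0 = \left(6 + i \sqrt{195}\right) 8 \cdot 0 = \left(6 + i \sqrt{195}\right) 0 = 0$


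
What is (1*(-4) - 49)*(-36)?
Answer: 1908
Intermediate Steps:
(1*(-4) - 49)*(-36) = (-4 - 49)*(-36) = -53*(-36) = 1908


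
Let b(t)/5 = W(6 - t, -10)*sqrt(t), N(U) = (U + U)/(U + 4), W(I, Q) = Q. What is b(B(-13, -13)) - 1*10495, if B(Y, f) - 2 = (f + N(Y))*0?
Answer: -10495 - 50*sqrt(2) ≈ -10566.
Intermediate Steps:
N(U) = 2*U/(4 + U) (N(U) = (2*U)/(4 + U) = 2*U/(4 + U))
B(Y, f) = 2 (B(Y, f) = 2 + (f + 2*Y/(4 + Y))*0 = 2 + 0 = 2)
b(t) = -50*sqrt(t) (b(t) = 5*(-10*sqrt(t)) = -50*sqrt(t))
b(B(-13, -13)) - 1*10495 = -50*sqrt(2) - 1*10495 = -50*sqrt(2) - 10495 = -10495 - 50*sqrt(2)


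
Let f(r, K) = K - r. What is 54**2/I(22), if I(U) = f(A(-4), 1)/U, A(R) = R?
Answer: 64152/5 ≈ 12830.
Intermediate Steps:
I(U) = 5/U (I(U) = (1 - 1*(-4))/U = (1 + 4)/U = 5/U)
54**2/I(22) = 54**2/((5/22)) = 2916/((5*(1/22))) = 2916/(5/22) = 2916*(22/5) = 64152/5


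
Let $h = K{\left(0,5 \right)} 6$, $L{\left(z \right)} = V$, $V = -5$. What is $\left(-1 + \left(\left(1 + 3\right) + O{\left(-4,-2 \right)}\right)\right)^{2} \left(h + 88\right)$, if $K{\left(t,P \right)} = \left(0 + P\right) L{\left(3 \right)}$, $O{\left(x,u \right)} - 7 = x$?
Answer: $-2232$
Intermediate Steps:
$O{\left(x,u \right)} = 7 + x$
$L{\left(z \right)} = -5$
$K{\left(t,P \right)} = - 5 P$ ($K{\left(t,P \right)} = \left(0 + P\right) \left(-5\right) = P \left(-5\right) = - 5 P$)
$h = -150$ ($h = \left(-5\right) 5 \cdot 6 = \left(-25\right) 6 = -150$)
$\left(-1 + \left(\left(1 + 3\right) + O{\left(-4,-2 \right)}\right)\right)^{2} \left(h + 88\right) = \left(-1 + \left(\left(1 + 3\right) + \left(7 - 4\right)\right)\right)^{2} \left(-150 + 88\right) = \left(-1 + \left(4 + 3\right)\right)^{2} \left(-62\right) = \left(-1 + 7\right)^{2} \left(-62\right) = 6^{2} \left(-62\right) = 36 \left(-62\right) = -2232$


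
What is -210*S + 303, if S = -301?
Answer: 63513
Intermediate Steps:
-210*S + 303 = -210*(-301) + 303 = 63210 + 303 = 63513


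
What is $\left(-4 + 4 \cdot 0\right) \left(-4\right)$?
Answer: $16$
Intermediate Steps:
$\left(-4 + 4 \cdot 0\right) \left(-4\right) = \left(-4 + 0\right) \left(-4\right) = \left(-4\right) \left(-4\right) = 16$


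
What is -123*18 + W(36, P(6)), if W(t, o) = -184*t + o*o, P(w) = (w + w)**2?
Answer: 11898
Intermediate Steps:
P(w) = 4*w**2 (P(w) = (2*w)**2 = 4*w**2)
W(t, o) = o**2 - 184*t (W(t, o) = -184*t + o**2 = o**2 - 184*t)
-123*18 + W(36, P(6)) = -123*18 + ((4*6**2)**2 - 184*36) = -2214 + ((4*36)**2 - 6624) = -2214 + (144**2 - 6624) = -2214 + (20736 - 6624) = -2214 + 14112 = 11898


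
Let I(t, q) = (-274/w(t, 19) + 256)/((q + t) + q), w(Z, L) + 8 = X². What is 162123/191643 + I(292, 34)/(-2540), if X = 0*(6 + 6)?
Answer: 172866313/204419200 ≈ 0.84565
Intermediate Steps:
X = 0 (X = 0*12 = 0)
w(Z, L) = -8 (w(Z, L) = -8 + 0² = -8 + 0 = -8)
I(t, q) = 1161/(4*(t + 2*q)) (I(t, q) = (-274/(-8) + 256)/((q + t) + q) = (-274*(-⅛) + 256)/(t + 2*q) = (137/4 + 256)/(t + 2*q) = 1161/(4*(t + 2*q)))
162123/191643 + I(292, 34)/(-2540) = 162123/191643 + (1161/(4*(292 + 2*34)))/(-2540) = 162123*(1/191643) + (1161/(4*(292 + 68)))*(-1/2540) = 54041/63881 + ((1161/4)/360)*(-1/2540) = 54041/63881 + ((1161/4)*(1/360))*(-1/2540) = 54041/63881 + (129/160)*(-1/2540) = 54041/63881 - 129/406400 = 172866313/204419200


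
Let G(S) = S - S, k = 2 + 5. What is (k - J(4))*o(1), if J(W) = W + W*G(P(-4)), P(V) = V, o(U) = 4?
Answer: 12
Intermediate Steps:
k = 7
G(S) = 0
J(W) = W (J(W) = W + W*0 = W + 0 = W)
(k - J(4))*o(1) = (7 - 1*4)*4 = (7 - 4)*4 = 3*4 = 12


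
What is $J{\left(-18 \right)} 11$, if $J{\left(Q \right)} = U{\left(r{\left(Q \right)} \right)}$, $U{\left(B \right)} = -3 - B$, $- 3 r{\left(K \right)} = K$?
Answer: $-99$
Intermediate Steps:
$r{\left(K \right)} = - \frac{K}{3}$
$J{\left(Q \right)} = -3 + \frac{Q}{3}$ ($J{\left(Q \right)} = -3 - - \frac{Q}{3} = -3 + \frac{Q}{3}$)
$J{\left(-18 \right)} 11 = \left(-3 + \frac{1}{3} \left(-18\right)\right) 11 = \left(-3 - 6\right) 11 = \left(-9\right) 11 = -99$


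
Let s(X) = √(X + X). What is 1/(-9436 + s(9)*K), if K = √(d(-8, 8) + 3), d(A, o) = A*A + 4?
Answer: -4718/44518409 - 3*√142/89036818 ≈ -0.00010638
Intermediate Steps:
d(A, o) = 4 + A² (d(A, o) = A² + 4 = 4 + A²)
K = √71 (K = √((4 + (-8)²) + 3) = √((4 + 64) + 3) = √(68 + 3) = √71 ≈ 8.4261)
s(X) = √2*√X (s(X) = √(2*X) = √2*√X)
1/(-9436 + s(9)*K) = 1/(-9436 + (√2*√9)*√71) = 1/(-9436 + (√2*3)*√71) = 1/(-9436 + (3*√2)*√71) = 1/(-9436 + 3*√142)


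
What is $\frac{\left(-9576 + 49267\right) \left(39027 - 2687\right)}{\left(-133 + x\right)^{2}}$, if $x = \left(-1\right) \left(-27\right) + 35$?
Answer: $\frac{1442370940}{5041} \approx 2.8613 \cdot 10^{5}$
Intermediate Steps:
$x = 62$ ($x = 27 + 35 = 62$)
$\frac{\left(-9576 + 49267\right) \left(39027 - 2687\right)}{\left(-133 + x\right)^{2}} = \frac{\left(-9576 + 49267\right) \left(39027 - 2687\right)}{\left(-133 + 62\right)^{2}} = \frac{39691 \cdot 36340}{\left(-71\right)^{2}} = \frac{1442370940}{5041}$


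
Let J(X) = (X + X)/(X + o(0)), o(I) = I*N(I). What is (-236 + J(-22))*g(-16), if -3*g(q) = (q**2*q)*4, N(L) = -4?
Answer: -1277952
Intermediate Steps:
o(I) = -4*I (o(I) = I*(-4) = -4*I)
g(q) = -4*q**3/3 (g(q) = -q**2*q*4/3 = -q**3*4/3 = -4*q**3/3)
J(X) = 2 (J(X) = (X + X)/(X - 4*0) = (2*X)/(X + 0) = (2*X)/X = 2)
(-236 + J(-22))*g(-16) = (-236 + 2)*(-4/3*(-16)**3) = -(-312)*(-4096) = -234*16384/3 = -1277952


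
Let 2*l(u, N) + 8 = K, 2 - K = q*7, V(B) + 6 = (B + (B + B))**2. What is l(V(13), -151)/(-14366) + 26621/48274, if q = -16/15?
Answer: 130364279/236421915 ≈ 0.55140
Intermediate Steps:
q = -16/15 (q = -16*1/15 = -16/15 ≈ -1.0667)
V(B) = -6 + 9*B**2 (V(B) = -6 + (B + (B + B))**2 = -6 + (B + 2*B)**2 = -6 + (3*B)**2 = -6 + 9*B**2)
K = 142/15 (K = 2 - (-16)*7/15 = 2 - 1*(-112/15) = 2 + 112/15 = 142/15 ≈ 9.4667)
l(u, N) = 11/15 (l(u, N) = -4 + (1/2)*(142/15) = -4 + 71/15 = 11/15)
l(V(13), -151)/(-14366) + 26621/48274 = (11/15)/(-14366) + 26621/48274 = (11/15)*(-1/14366) + 26621*(1/48274) = -1/19590 + 26621/48274 = 130364279/236421915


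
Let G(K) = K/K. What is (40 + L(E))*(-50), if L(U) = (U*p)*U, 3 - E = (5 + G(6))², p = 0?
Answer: -2000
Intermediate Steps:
G(K) = 1
E = -33 (E = 3 - (5 + 1)² = 3 - 1*6² = 3 - 1*36 = 3 - 36 = -33)
L(U) = 0 (L(U) = (U*0)*U = 0*U = 0)
(40 + L(E))*(-50) = (40 + 0)*(-50) = 40*(-50) = -2000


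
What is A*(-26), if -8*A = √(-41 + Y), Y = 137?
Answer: 13*√6 ≈ 31.843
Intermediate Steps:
A = -√6/2 (A = -√(-41 + 137)/8 = -√6/2 ≈ -1.2247)
A*(-26) = -√6/2*(-26) = 13*√6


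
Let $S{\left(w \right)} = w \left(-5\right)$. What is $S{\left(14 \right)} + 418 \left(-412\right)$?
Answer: $-172286$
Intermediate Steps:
$S{\left(w \right)} = - 5 w$
$S{\left(14 \right)} + 418 \left(-412\right) = \left(-5\right) 14 + 418 \left(-412\right) = -70 - 172216 = -172286$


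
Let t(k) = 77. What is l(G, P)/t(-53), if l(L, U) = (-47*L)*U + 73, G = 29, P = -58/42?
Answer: 41060/1617 ≈ 25.393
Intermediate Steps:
P = -29/21 (P = -58*1/42 = -29/21 ≈ -1.3810)
l(L, U) = 73 - 47*L*U (l(L, U) = -47*L*U + 73 = 73 - 47*L*U)
l(G, P)/t(-53) = (73 - 47*29*(-29/21))/77 = (73 + 39527/21)*(1/77) = (41060/21)*(1/77) = 41060/1617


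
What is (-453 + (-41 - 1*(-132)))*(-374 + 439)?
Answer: -23530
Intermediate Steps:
(-453 + (-41 - 1*(-132)))*(-374 + 439) = (-453 + (-41 + 132))*65 = (-453 + 91)*65 = -362*65 = -23530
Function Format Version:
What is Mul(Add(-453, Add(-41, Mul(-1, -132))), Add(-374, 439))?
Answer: -23530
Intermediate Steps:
Mul(Add(-453, Add(-41, Mul(-1, -132))), Add(-374, 439)) = Mul(Add(-453, Add(-41, 132)), 65) = Mul(Add(-453, 91), 65) = Mul(-362, 65) = -23530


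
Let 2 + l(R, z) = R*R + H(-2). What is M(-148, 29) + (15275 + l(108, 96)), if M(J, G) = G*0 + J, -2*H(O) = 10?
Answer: 26784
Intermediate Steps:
H(O) = -5 (H(O) = -½*10 = -5)
M(J, G) = J (M(J, G) = 0 + J = J)
l(R, z) = -7 + R² (l(R, z) = -2 + (R*R - 5) = -2 + (R² - 5) = -2 + (-5 + R²) = -7 + R²)
M(-148, 29) + (15275 + l(108, 96)) = -148 + (15275 + (-7 + 108²)) = -148 + (15275 + (-7 + 11664)) = -148 + (15275 + 11657) = -148 + 26932 = 26784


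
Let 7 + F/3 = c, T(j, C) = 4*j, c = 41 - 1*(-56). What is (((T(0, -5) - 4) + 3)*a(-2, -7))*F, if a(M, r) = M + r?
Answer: 2430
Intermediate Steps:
c = 97 (c = 41 + 56 = 97)
F = 270 (F = -21 + 3*97 = -21 + 291 = 270)
(((T(0, -5) - 4) + 3)*a(-2, -7))*F = (((4*0 - 4) + 3)*(-2 - 7))*270 = (((0 - 4) + 3)*(-9))*270 = ((-4 + 3)*(-9))*270 = -1*(-9)*270 = 9*270 = 2430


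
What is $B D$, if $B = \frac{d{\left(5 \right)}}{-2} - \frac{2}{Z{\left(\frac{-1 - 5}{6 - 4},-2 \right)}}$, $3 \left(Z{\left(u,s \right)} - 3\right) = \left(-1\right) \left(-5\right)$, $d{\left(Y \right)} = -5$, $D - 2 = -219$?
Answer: $- \frac{899}{2} \approx -449.5$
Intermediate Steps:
$D = -217$ ($D = 2 - 219 = -217$)
$Z{\left(u,s \right)} = \frac{14}{3}$ ($Z{\left(u,s \right)} = 3 + \frac{\left(-1\right) \left(-5\right)}{3} = 3 + \frac{1}{3} \cdot 5 = 3 + \frac{5}{3} = \frac{14}{3}$)
$B = \frac{29}{14}$ ($B = - \frac{5}{-2} - \frac{2}{\frac{14}{3}} = \left(-5\right) \left(- \frac{1}{2}\right) - \frac{3}{7} = \frac{5}{2} - \frac{3}{7} = \frac{29}{14} \approx 2.0714$)
$B D = \frac{29}{14} \left(-217\right) = - \frac{899}{2}$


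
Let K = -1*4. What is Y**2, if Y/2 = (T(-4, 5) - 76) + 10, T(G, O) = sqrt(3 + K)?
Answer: 17420 - 528*I ≈ 17420.0 - 528.0*I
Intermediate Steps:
K = -4
T(G, O) = I (T(G, O) = sqrt(3 - 4) = sqrt(-1) = I)
Y = -132 + 2*I (Y = 2*((I - 76) + 10) = 2*((-76 + I) + 10) = 2*(-66 + I) = -132 + 2*I ≈ -132.0 + 2.0*I)
Y**2 = (-132 + 2*I)**2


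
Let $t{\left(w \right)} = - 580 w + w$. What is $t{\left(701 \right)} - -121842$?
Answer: $-284037$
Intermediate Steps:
$t{\left(w \right)} = - 579 w$
$t{\left(701 \right)} - -121842 = \left(-579\right) 701 - -121842 = -405879 + 121842 = -284037$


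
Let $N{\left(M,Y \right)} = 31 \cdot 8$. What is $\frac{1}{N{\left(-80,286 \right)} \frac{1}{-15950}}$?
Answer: $- \frac{7975}{124} \approx -64.314$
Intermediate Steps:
$N{\left(M,Y \right)} = 248$
$\frac{1}{N{\left(-80,286 \right)} \frac{1}{-15950}} = \frac{1}{248 \frac{1}{-15950}} = \frac{1}{248 \left(- \frac{1}{15950}\right)} = \frac{1}{- \frac{124}{7975}} = - \frac{7975}{124}$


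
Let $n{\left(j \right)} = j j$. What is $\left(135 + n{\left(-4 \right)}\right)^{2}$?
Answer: $22801$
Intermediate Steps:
$n{\left(j \right)} = j^{2}$
$\left(135 + n{\left(-4 \right)}\right)^{2} = \left(135 + \left(-4\right)^{2}\right)^{2} = \left(135 + 16\right)^{2} = 151^{2} = 22801$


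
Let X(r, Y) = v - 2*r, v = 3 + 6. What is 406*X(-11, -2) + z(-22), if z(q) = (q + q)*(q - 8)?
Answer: 13906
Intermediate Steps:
v = 9
z(q) = 2*q*(-8 + q) (z(q) = (2*q)*(-8 + q) = 2*q*(-8 + q))
X(r, Y) = 9 - 2*r
406*X(-11, -2) + z(-22) = 406*(9 - 2*(-11)) + 2*(-22)*(-8 - 22) = 406*(9 + 22) + 2*(-22)*(-30) = 406*31 + 1320 = 12586 + 1320 = 13906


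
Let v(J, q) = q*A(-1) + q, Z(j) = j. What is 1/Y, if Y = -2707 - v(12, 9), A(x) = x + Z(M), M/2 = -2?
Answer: -1/2671 ≈ -0.00037439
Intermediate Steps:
M = -4 (M = 2*(-2) = -4)
A(x) = -4 + x (A(x) = x - 4 = -4 + x)
v(J, q) = -4*q (v(J, q) = q*(-4 - 1) + q = q*(-5) + q = -5*q + q = -4*q)
Y = -2671 (Y = -2707 - (-4)*9 = -2707 - 1*(-36) = -2707 + 36 = -2671)
1/Y = 1/(-2671) = -1/2671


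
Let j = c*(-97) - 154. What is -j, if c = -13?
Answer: -1107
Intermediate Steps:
j = 1107 (j = -13*(-97) - 154 = 1261 - 154 = 1107)
-j = -1*1107 = -1107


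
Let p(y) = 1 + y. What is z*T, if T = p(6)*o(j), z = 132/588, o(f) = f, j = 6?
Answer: 66/7 ≈ 9.4286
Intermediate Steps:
z = 11/49 (z = 132*(1/588) = 11/49 ≈ 0.22449)
T = 42 (T = (1 + 6)*6 = 7*6 = 42)
z*T = (11/49)*42 = 66/7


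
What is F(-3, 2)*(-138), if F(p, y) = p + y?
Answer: 138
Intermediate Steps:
F(-3, 2)*(-138) = (-3 + 2)*(-138) = -1*(-138) = 138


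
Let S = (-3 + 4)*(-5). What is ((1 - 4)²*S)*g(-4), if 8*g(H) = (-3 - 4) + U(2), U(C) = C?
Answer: 225/8 ≈ 28.125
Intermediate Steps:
g(H) = -5/8 (g(H) = ((-3 - 4) + 2)/8 = (-7 + 2)/8 = (⅛)*(-5) = -5/8)
S = -5 (S = 1*(-5) = -5)
((1 - 4)²*S)*g(-4) = ((1 - 4)²*(-5))*(-5/8) = ((-3)²*(-5))*(-5/8) = (9*(-5))*(-5/8) = -45*(-5/8) = 225/8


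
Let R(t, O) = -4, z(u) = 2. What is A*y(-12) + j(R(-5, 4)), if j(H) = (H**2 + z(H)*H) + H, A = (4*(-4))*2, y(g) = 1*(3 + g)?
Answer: 292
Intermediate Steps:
y(g) = 3 + g
A = -32 (A = -16*2 = -32)
j(H) = H**2 + 3*H (j(H) = (H**2 + 2*H) + H = H**2 + 3*H)
A*y(-12) + j(R(-5, 4)) = -32*(3 - 12) - 4*(3 - 4) = -32*(-9) - 4*(-1) = 288 + 4 = 292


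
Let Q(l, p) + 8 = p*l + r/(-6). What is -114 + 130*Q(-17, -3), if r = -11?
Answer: 17143/3 ≈ 5714.3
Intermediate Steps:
Q(l, p) = -37/6 + l*p (Q(l, p) = -8 + (p*l - 11/(-6)) = -8 + (l*p - 11*(-⅙)) = -8 + (l*p + 11/6) = -8 + (11/6 + l*p) = -37/6 + l*p)
-114 + 130*Q(-17, -3) = -114 + 130*(-37/6 - 17*(-3)) = -114 + 130*(-37/6 + 51) = -114 + 130*(269/6) = -114 + 17485/3 = 17143/3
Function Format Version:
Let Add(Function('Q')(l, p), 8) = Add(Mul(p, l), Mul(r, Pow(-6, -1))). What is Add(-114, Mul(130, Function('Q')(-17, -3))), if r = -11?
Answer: Rational(17143, 3) ≈ 5714.3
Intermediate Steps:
Function('Q')(l, p) = Add(Rational(-37, 6), Mul(l, p)) (Function('Q')(l, p) = Add(-8, Add(Mul(p, l), Mul(-11, Pow(-6, -1)))) = Add(-8, Add(Mul(l, p), Mul(-11, Rational(-1, 6)))) = Add(-8, Add(Mul(l, p), Rational(11, 6))) = Add(-8, Add(Rational(11, 6), Mul(l, p))) = Add(Rational(-37, 6), Mul(l, p)))
Add(-114, Mul(130, Function('Q')(-17, -3))) = Add(-114, Mul(130, Add(Rational(-37, 6), Mul(-17, -3)))) = Add(-114, Mul(130, Add(Rational(-37, 6), 51))) = Add(-114, Mul(130, Rational(269, 6))) = Add(-114, Rational(17485, 3)) = Rational(17143, 3)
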